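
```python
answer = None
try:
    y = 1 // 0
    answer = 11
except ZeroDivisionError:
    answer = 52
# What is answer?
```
52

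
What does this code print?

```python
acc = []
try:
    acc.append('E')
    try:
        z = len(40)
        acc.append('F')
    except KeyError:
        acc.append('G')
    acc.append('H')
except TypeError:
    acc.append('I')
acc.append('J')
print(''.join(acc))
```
EIJ

Inner handler doesn't match, propagates to outer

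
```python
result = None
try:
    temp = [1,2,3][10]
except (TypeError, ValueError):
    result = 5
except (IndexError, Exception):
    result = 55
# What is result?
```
55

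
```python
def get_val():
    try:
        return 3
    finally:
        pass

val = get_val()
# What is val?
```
3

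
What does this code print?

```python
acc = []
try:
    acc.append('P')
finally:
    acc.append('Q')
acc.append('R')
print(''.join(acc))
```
PQR

try/finally without except, no exception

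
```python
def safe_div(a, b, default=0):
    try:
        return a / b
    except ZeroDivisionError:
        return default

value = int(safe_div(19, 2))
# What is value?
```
9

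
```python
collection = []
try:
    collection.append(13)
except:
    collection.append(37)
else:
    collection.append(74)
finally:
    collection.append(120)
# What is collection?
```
[13, 74, 120]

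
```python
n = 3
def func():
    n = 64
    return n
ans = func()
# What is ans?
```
64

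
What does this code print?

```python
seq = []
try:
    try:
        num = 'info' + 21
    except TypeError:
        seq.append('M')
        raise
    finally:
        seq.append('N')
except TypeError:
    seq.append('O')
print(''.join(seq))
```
MNO

finally runs before re-raised exception propagates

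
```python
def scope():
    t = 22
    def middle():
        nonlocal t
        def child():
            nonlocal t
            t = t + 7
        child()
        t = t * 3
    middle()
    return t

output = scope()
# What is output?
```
87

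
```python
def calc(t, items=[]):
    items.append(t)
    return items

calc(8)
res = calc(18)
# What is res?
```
[8, 18]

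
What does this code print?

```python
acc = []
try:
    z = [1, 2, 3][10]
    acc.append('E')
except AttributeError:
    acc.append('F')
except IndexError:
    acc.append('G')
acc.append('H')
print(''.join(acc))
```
GH

IndexError is caught by its specific handler, not AttributeError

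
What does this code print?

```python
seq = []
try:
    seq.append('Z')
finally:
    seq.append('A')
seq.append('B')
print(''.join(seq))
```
ZAB

try/finally without except, no exception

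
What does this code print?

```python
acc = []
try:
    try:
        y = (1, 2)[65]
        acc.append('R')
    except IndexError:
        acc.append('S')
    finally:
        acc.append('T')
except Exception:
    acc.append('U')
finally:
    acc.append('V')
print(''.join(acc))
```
STV

Both finally blocks run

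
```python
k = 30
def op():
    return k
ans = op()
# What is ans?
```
30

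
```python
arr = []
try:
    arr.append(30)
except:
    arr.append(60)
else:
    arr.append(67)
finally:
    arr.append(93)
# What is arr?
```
[30, 67, 93]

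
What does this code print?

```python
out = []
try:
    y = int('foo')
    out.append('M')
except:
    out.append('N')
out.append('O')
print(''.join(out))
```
NO

Exception raised in try, caught by bare except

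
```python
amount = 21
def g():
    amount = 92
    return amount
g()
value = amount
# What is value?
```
21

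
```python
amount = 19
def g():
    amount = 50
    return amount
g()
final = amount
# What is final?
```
19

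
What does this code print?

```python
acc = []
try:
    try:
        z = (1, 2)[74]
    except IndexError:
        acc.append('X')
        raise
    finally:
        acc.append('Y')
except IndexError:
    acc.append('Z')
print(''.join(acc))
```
XYZ

finally runs before re-raised exception propagates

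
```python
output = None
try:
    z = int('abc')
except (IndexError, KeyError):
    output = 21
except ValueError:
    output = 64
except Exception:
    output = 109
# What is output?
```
64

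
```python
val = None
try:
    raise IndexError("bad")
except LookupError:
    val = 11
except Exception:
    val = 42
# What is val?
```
11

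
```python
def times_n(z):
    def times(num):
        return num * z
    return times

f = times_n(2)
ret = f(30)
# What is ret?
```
60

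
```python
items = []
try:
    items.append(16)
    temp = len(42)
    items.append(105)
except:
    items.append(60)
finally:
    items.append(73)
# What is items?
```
[16, 60, 73]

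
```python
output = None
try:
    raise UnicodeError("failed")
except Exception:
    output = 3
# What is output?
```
3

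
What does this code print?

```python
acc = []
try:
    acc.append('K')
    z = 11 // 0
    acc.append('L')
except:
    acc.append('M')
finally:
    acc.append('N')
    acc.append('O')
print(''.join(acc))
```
KMNO

Code before exception runs, then except, then all of finally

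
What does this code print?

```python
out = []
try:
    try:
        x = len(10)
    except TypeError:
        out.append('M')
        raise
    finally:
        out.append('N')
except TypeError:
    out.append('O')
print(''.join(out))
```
MNO

finally runs before re-raised exception propagates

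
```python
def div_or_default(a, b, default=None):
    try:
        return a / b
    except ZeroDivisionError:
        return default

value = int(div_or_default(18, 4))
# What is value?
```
4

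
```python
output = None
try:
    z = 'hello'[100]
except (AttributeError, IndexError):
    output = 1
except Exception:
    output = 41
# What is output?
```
1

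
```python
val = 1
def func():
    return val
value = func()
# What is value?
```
1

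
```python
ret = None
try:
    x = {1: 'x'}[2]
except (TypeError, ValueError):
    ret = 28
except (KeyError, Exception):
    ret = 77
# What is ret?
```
77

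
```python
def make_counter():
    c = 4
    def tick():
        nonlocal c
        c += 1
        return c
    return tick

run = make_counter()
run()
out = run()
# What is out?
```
6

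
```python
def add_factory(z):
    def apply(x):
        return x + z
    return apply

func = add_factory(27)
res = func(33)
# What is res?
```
60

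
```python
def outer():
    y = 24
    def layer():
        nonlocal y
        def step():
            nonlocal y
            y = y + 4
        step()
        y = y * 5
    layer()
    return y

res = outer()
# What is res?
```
140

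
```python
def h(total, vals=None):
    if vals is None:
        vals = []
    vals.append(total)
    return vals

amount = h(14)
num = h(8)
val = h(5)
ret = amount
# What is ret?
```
[14]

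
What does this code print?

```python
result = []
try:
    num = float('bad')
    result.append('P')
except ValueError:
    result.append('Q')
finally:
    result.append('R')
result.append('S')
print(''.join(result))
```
QRS

finally always runs, even after exception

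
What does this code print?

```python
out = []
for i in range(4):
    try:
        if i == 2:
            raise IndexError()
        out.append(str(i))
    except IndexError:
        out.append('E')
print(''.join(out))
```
01E3

Exception on i=2 caught, loop continues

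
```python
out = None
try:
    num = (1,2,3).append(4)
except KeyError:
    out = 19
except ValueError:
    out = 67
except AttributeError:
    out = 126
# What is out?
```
126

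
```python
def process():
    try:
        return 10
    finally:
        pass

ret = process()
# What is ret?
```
10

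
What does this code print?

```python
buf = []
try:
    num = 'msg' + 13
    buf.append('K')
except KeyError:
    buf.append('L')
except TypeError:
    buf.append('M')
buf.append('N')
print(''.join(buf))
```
MN

TypeError is caught by its specific handler, not KeyError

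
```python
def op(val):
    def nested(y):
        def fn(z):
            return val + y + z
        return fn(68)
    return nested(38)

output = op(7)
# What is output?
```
113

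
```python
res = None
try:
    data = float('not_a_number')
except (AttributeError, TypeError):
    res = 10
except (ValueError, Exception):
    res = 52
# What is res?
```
52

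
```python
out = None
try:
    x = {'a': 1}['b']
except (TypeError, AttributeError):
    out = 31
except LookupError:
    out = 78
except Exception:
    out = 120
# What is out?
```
78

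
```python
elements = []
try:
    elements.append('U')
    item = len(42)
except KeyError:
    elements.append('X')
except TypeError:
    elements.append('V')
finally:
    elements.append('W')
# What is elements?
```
['U', 'V', 'W']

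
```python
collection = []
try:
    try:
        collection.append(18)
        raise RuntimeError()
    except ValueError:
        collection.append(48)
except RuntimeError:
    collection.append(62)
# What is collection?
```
[18, 62]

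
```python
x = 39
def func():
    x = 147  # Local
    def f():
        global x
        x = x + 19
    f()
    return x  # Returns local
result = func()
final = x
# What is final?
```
58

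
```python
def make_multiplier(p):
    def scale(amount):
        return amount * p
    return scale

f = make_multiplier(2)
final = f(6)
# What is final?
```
12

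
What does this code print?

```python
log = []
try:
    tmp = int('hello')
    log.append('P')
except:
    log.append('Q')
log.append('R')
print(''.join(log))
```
QR

Exception raised in try, caught by bare except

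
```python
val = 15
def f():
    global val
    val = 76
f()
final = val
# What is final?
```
76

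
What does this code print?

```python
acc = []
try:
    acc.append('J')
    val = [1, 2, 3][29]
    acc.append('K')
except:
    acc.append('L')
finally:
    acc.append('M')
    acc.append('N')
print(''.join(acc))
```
JLMN

Code before exception runs, then except, then all of finally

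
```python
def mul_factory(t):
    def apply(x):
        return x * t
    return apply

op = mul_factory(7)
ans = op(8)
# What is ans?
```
56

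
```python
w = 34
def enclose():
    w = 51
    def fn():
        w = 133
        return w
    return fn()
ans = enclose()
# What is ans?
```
133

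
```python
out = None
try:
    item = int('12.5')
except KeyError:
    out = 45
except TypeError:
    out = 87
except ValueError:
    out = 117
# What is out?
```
117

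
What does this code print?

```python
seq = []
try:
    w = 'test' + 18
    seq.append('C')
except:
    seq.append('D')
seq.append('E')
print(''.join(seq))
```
DE

Exception raised in try, caught by bare except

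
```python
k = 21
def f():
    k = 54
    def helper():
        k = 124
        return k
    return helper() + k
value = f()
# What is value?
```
178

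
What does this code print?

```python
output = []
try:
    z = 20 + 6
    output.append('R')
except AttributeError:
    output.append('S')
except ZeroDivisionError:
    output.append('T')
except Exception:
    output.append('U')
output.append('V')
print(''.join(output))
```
RV

No exception, try block completes normally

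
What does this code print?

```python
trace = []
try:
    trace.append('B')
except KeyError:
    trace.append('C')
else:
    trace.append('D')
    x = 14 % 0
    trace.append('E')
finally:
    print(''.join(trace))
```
BD

Try succeeds, else appends 'D', ZeroDivisionError in else is uncaught, finally prints before exception propagates ('E' never appended)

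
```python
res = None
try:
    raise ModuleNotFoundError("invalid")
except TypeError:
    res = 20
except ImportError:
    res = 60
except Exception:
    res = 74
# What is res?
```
60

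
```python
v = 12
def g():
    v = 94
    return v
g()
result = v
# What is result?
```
12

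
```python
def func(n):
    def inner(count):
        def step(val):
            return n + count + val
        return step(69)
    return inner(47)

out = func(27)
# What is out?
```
143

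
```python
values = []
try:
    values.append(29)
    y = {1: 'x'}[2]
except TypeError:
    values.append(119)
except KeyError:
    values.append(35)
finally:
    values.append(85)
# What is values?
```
[29, 35, 85]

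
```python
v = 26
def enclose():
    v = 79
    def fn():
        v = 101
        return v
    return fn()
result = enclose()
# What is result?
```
101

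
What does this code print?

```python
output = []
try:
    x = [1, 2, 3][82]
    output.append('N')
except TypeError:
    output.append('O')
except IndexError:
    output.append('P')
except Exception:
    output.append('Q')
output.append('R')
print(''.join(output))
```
PR

IndexError matches before generic Exception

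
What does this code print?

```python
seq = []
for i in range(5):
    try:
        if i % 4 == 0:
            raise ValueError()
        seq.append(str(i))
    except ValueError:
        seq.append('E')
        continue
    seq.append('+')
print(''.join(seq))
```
E1+2+3+E

continue in except skips rest of loop body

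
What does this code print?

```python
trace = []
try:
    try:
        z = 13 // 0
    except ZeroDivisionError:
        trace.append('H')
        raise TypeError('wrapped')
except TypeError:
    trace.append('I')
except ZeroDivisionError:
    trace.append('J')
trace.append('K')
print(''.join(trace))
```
HIK

TypeError raised and caught, original ZeroDivisionError not re-raised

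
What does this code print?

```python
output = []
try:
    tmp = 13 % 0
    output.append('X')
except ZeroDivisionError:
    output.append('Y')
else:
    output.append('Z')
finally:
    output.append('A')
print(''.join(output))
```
YA

Exception: except runs, else skipped, finally runs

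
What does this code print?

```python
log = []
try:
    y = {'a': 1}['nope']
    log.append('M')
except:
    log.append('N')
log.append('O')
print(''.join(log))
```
NO

Exception raised in try, caught by bare except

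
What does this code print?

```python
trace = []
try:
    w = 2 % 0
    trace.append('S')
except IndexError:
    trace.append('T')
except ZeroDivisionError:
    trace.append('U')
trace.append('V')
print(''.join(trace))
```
UV

ZeroDivisionError is caught by its specific handler, not IndexError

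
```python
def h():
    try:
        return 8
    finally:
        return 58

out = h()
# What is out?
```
58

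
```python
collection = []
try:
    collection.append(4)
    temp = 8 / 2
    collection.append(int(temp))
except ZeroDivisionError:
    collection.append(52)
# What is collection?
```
[4, 4]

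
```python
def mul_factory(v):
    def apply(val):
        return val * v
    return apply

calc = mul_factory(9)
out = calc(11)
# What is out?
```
99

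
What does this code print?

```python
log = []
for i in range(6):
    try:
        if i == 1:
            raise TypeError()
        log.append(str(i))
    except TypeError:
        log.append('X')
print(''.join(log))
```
0X2345

Exception on i=1 caught, loop continues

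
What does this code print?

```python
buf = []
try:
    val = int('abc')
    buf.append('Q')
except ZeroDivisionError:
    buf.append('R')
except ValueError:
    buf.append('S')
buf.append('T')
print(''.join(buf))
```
ST

ValueError is caught by its specific handler, not ZeroDivisionError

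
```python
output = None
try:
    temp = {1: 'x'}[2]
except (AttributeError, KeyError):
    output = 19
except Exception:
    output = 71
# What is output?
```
19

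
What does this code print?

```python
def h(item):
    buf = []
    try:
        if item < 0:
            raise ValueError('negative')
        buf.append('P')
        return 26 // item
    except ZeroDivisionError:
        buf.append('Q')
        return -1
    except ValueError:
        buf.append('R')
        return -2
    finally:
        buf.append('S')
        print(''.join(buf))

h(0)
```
PQS

item=0 causes ZeroDivisionError, caught, finally prints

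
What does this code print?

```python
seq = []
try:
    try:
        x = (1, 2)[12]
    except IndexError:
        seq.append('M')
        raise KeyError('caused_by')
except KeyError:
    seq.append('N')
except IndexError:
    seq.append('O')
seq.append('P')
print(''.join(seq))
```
MNP

KeyError raised and caught, original IndexError not re-raised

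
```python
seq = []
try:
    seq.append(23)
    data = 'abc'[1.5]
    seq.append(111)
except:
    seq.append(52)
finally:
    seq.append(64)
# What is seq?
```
[23, 52, 64]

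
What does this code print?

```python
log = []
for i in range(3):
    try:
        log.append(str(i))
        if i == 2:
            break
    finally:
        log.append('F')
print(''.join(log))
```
0F1F2F

finally runs even when breaking out of loop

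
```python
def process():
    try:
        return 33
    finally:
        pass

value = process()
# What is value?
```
33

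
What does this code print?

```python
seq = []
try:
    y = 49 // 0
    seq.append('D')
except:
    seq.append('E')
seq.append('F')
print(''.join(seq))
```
EF

Exception raised in try, caught by bare except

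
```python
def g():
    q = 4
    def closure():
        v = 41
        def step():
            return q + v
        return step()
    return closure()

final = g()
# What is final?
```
45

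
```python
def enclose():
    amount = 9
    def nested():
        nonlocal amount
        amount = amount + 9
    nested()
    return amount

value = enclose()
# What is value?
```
18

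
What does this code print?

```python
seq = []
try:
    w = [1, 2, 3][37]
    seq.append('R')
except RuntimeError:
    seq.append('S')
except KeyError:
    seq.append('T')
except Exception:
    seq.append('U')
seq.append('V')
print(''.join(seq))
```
UV

IndexError not specifically caught, falls to Exception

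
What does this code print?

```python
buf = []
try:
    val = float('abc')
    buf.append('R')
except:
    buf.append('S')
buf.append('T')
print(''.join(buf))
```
ST

Exception raised in try, caught by bare except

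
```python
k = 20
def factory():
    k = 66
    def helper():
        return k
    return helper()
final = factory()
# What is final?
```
66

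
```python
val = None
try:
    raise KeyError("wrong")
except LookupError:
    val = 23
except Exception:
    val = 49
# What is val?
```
23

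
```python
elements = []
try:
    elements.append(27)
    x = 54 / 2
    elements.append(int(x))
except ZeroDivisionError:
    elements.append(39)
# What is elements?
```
[27, 27]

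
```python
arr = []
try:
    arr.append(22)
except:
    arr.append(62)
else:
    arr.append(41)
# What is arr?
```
[22, 41]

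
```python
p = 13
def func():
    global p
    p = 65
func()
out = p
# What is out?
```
65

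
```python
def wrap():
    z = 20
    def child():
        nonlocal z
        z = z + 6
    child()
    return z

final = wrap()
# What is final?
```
26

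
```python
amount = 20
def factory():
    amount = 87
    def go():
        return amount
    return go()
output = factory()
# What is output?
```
87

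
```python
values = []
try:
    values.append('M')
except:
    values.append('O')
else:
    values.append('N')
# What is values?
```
['M', 'N']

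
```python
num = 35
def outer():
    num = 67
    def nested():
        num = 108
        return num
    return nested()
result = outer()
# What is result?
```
108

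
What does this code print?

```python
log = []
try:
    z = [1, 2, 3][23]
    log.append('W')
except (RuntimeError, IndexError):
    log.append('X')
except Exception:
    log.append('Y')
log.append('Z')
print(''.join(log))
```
XZ

IndexError matches tuple containing it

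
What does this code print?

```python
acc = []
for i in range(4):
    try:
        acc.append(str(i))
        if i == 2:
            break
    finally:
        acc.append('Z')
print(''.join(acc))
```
0Z1Z2Z

finally runs even when breaking out of loop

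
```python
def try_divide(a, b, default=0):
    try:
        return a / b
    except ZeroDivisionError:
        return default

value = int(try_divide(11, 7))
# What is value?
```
1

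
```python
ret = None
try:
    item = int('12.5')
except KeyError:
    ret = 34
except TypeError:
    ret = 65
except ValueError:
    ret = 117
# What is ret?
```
117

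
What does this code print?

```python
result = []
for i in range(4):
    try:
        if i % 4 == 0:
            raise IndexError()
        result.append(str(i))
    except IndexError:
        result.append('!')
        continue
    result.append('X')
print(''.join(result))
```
!1X2X3X

continue in except skips rest of loop body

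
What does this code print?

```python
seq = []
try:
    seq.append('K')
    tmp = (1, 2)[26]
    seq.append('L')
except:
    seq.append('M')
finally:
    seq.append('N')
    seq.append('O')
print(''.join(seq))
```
KMNO

Code before exception runs, then except, then all of finally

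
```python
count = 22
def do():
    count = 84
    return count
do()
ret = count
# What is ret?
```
22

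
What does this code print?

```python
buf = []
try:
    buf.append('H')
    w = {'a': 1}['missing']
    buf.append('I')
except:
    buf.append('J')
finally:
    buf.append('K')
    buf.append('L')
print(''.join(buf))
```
HJKL

Code before exception runs, then except, then all of finally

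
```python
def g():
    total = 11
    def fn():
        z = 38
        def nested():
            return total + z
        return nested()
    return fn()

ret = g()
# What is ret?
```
49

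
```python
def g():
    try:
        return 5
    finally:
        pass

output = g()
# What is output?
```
5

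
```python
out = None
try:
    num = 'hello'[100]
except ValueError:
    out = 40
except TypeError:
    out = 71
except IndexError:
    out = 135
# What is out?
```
135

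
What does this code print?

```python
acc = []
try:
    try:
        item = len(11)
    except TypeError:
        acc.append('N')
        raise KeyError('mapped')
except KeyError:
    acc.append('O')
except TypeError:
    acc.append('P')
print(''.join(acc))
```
NO

New KeyError raised, caught by outer KeyError handler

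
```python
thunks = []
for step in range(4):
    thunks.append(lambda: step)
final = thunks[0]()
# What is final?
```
3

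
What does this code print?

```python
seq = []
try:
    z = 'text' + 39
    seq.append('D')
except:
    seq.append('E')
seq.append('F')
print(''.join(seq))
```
EF

Exception raised in try, caught by bare except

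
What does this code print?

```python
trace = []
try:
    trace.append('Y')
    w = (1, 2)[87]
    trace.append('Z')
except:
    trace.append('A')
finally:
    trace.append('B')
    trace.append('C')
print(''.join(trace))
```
YABC

Code before exception runs, then except, then all of finally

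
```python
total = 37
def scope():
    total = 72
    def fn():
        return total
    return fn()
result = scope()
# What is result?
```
72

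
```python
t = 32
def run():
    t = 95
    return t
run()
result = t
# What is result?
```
32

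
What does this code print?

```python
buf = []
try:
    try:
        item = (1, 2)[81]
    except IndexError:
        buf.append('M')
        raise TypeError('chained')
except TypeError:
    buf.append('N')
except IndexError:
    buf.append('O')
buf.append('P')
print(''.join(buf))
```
MNP

TypeError raised and caught, original IndexError not re-raised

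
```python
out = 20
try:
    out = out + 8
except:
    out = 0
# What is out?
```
28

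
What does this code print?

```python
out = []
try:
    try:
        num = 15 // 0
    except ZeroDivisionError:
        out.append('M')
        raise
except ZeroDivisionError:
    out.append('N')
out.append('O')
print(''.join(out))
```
MNO

raise without argument re-raises current exception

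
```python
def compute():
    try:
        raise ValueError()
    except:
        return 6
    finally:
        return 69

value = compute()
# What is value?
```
69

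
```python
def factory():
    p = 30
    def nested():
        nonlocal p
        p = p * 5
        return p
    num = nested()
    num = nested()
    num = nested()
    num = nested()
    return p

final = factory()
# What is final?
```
18750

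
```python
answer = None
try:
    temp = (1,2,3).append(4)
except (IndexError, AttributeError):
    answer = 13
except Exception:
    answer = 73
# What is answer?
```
13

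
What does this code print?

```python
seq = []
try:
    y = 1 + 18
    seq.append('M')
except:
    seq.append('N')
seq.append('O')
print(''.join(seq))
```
MO

No exception, try block completes normally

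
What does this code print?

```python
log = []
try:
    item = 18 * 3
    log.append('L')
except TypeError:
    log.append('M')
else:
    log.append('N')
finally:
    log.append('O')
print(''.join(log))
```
LNO

else runs before finally when no exception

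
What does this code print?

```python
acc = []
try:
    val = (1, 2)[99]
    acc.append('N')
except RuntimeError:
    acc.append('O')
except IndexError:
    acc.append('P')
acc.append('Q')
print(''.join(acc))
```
PQ

IndexError is caught by its specific handler, not RuntimeError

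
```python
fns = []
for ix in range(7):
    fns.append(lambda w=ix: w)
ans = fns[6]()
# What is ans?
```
6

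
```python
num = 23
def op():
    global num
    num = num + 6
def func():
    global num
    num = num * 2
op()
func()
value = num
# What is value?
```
58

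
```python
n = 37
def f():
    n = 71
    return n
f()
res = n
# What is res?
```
37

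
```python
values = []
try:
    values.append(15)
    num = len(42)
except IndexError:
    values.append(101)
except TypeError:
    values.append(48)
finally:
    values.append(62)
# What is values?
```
[15, 48, 62]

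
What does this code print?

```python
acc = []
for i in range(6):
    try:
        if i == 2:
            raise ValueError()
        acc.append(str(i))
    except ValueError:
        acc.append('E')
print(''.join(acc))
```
01E345

Exception on i=2 caught, loop continues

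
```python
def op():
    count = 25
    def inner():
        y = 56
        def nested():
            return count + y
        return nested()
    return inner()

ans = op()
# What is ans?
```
81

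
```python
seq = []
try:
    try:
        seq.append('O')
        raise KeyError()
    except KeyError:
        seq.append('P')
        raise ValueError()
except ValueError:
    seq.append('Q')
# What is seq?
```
['O', 'P', 'Q']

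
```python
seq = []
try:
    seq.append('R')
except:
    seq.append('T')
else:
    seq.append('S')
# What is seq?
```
['R', 'S']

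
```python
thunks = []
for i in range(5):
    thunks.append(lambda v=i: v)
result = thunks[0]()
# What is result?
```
0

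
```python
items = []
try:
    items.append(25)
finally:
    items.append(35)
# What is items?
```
[25, 35]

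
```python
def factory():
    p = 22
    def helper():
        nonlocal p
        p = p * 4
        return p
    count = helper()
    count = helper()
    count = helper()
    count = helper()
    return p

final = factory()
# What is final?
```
5632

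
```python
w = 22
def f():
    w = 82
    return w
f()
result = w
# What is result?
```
22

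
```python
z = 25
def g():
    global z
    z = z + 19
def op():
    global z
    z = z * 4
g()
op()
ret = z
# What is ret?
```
176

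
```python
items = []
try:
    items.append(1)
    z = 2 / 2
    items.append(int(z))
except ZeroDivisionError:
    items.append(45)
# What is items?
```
[1, 1]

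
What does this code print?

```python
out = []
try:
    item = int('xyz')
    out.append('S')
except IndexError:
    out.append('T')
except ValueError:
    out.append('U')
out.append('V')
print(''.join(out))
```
UV

ValueError is caught by its specific handler, not IndexError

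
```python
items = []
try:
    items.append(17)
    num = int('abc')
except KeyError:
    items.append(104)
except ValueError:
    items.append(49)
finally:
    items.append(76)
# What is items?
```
[17, 49, 76]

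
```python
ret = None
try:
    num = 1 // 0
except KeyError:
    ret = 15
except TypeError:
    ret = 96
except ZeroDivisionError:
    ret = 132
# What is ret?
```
132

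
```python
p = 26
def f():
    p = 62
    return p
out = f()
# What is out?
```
62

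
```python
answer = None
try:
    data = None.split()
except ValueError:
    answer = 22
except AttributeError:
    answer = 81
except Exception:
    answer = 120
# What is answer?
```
81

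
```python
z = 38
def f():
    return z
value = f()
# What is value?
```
38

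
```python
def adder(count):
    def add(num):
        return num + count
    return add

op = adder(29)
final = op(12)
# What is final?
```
41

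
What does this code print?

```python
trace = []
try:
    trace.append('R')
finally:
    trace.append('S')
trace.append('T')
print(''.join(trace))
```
RST

try/finally without except, no exception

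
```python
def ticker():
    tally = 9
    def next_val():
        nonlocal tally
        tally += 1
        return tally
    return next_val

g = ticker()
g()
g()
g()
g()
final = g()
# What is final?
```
14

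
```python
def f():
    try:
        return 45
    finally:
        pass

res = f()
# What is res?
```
45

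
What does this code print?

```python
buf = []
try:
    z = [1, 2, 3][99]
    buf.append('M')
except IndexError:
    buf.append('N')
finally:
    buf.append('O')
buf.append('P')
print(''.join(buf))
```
NOP

finally always runs, even after exception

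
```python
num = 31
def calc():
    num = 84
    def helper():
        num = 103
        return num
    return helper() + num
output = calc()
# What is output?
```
187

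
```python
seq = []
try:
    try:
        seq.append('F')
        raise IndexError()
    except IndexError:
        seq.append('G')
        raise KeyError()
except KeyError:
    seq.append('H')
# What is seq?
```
['F', 'G', 'H']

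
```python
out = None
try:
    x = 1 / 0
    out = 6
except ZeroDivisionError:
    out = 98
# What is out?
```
98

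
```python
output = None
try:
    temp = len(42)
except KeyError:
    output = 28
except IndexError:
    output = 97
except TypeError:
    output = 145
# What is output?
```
145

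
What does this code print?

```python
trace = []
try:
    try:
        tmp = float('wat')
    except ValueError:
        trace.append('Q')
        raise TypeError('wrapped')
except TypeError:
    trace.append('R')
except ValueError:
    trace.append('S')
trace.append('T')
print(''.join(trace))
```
QRT

TypeError raised and caught, original ValueError not re-raised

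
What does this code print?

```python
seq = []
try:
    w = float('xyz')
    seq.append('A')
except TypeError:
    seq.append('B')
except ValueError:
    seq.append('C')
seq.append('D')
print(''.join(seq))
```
CD

ValueError is caught by its specific handler, not TypeError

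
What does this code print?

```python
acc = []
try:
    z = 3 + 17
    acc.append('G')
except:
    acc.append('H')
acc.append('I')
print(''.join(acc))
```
GI

No exception, try block completes normally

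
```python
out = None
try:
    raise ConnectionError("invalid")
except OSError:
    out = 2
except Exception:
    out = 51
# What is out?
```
2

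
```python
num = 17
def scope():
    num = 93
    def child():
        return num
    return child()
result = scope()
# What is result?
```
93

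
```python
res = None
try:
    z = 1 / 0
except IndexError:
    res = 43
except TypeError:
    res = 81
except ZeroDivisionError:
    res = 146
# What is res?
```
146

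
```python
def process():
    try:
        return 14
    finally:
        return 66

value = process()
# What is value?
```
66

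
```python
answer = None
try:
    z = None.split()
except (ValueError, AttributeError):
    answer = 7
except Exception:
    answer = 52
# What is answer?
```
7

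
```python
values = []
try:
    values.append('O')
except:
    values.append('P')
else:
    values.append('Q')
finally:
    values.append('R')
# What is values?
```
['O', 'Q', 'R']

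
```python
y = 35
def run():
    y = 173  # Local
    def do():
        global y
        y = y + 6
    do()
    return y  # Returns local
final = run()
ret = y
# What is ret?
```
41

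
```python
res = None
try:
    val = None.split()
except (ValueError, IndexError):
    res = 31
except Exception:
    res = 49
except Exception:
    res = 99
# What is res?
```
49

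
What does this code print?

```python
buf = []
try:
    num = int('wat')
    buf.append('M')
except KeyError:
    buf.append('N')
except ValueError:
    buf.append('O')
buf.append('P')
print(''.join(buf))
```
OP

ValueError is caught by its specific handler, not KeyError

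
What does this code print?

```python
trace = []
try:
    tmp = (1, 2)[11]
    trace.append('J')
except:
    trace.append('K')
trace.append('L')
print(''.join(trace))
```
KL

Exception raised in try, caught by bare except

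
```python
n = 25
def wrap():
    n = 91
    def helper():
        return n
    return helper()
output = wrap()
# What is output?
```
91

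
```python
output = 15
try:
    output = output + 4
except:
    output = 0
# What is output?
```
19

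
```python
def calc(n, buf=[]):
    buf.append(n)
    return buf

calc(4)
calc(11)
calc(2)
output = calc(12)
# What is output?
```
[4, 11, 2, 12]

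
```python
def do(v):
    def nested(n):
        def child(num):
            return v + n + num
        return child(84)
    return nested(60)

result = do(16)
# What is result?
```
160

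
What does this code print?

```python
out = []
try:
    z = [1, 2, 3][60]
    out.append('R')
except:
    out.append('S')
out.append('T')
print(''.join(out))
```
ST

Exception raised in try, caught by bare except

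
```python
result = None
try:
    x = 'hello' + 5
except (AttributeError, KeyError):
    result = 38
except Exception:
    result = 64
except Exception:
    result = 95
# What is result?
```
64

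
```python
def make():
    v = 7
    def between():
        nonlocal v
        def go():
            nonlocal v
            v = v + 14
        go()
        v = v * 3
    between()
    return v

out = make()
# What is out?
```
63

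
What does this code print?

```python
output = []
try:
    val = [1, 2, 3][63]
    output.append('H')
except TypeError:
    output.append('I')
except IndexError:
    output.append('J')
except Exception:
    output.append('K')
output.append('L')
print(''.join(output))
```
JL

IndexError matches before generic Exception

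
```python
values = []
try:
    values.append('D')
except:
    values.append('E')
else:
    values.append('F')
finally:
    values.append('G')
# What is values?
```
['D', 'F', 'G']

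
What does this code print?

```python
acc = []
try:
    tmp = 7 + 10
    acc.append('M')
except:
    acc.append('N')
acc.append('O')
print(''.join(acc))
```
MO

No exception, try block completes normally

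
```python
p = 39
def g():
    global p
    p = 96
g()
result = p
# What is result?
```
96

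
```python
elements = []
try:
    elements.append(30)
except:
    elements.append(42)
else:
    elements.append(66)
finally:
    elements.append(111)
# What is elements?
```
[30, 66, 111]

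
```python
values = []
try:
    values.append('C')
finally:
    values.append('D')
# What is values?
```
['C', 'D']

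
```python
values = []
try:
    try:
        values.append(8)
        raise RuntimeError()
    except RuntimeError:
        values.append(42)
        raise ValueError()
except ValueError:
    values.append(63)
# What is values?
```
[8, 42, 63]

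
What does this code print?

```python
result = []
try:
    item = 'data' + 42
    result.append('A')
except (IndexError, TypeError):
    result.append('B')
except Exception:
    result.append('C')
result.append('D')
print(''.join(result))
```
BD

TypeError matches tuple containing it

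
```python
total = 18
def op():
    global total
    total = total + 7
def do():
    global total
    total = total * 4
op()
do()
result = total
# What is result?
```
100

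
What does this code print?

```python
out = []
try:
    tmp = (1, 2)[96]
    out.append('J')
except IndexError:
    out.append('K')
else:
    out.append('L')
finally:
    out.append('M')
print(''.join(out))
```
KM

Exception: except runs, else skipped, finally runs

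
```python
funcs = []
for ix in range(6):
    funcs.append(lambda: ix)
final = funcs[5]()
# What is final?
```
5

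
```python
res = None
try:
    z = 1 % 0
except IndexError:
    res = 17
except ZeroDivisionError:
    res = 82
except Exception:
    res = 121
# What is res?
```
82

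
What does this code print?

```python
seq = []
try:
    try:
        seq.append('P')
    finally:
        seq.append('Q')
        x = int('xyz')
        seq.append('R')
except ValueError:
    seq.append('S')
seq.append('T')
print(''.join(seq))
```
PQST

Exception in inner finally caught by outer except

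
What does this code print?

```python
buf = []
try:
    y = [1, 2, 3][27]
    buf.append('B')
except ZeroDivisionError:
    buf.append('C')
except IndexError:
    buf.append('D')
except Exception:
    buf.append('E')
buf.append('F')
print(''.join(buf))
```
DF

IndexError matches before generic Exception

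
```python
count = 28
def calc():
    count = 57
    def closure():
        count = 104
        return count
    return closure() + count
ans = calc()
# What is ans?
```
161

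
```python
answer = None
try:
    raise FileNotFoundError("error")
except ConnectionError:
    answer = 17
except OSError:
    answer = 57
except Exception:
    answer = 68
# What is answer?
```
57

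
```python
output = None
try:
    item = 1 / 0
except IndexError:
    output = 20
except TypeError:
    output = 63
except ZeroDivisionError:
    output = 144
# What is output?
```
144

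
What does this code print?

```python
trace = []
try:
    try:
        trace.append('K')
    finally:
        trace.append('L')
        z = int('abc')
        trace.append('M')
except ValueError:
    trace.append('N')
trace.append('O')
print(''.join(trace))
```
KLNO

Exception in inner finally caught by outer except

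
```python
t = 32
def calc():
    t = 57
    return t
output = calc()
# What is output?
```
57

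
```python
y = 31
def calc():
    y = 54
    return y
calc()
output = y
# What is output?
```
31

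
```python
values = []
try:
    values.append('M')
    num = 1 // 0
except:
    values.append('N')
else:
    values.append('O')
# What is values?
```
['M', 'N']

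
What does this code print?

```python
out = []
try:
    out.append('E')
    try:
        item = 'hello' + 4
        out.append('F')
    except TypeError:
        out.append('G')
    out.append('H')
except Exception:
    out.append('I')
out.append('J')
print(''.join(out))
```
EGHJ

Inner exception caught by inner handler, outer continues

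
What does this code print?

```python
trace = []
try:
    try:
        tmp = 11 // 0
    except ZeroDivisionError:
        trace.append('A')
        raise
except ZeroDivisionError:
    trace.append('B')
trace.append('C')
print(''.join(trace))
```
ABC

raise without argument re-raises current exception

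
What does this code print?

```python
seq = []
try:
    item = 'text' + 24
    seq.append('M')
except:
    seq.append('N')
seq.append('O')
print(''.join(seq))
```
NO

Exception raised in try, caught by bare except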